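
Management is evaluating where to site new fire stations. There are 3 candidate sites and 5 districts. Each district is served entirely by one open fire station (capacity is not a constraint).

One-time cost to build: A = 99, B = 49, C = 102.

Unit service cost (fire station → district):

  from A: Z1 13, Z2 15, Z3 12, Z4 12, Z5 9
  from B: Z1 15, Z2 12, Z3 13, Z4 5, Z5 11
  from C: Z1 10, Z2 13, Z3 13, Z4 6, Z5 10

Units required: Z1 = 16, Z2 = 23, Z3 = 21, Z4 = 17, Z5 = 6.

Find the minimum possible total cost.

Minimum total cost: 989

For any fixed open set, each district goes to its cheapest open site; total = fixed + service.
{B}: Z1→B 15·16=240, Z2→B 12·23=276, Z3→B 13·21=273, Z4→B 5·17=85, Z5→B 11·6=66. Service 940; fixed 49; total 989.
{C}: service 894 + fixed 102 = 996
{B, C}: service 854 + fixed 151 = 1005
{A, B, C}: service 827 + fixed 250 = 1077
No other subset beats 989.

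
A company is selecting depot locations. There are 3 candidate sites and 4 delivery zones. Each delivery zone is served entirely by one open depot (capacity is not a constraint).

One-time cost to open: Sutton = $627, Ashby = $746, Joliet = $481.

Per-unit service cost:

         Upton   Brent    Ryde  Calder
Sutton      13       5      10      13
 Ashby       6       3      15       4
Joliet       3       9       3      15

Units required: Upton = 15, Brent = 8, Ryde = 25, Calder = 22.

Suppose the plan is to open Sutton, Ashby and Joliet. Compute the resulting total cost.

Each delivery zone is assigned to its cheapest site among the open ones.
{Sutton, Ashby, Joliet}: Upton→Joliet 3·15=45, Brent→Ashby 3·8=24, Ryde→Joliet 3·25=75, Calder→Ashby 4·22=88. Service 232; fixed 1854; total 2086.

Total cost: 2086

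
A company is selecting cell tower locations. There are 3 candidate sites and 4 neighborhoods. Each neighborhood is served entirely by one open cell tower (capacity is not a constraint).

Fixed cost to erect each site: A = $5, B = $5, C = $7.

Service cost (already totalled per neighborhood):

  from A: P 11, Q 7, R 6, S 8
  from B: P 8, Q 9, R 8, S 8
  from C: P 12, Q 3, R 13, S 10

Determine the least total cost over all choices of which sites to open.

Minimum total cost: 37

For any fixed open set, each neighborhood goes to its cheapest open site; total = fixed + service.
{A}: P→A 11, Q→A 7, R→A 6, S→A 8. Service 32; fixed 5; total 37.
{B}: P→B 8, Q→B 9, R→B 8, S→B 8. Service 33; fixed 5; total 38.
{A, B}: service 29 + fixed 10 = 39
{A, B, C}: P→B 8, Q→C 3, R→A 6, S→A 8. Service 25; fixed 17; total 42.
No other subset beats 37.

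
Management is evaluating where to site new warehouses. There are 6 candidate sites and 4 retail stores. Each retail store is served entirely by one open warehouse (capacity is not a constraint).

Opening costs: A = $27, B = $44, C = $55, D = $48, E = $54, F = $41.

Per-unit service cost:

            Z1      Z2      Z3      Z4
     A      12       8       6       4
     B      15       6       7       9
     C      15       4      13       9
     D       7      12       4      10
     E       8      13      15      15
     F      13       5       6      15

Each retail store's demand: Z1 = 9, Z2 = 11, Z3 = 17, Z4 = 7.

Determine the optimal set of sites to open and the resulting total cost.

Open A and D; minimum total cost 322.

For any fixed open set, each retail store goes to its cheapest open site; total = fixed + service.
{A, D}: Z1→D 7·9=63, Z2→A 8·11=88, Z3→D 4·17=68, Z4→A 4·7=28. Service 247; fixed 75; total 322.
{A, D, F}: service 214 + fixed 116 = 330
{A, C, D}: service 203 + fixed 130 = 333
{A, B, C, D, E, F}: Z1→D 7·9=63, Z2→C 4·11=44, Z3→D 4·17=68, Z4→A 4·7=28. Service 203; fixed 269; total 472.
No other subset beats 322.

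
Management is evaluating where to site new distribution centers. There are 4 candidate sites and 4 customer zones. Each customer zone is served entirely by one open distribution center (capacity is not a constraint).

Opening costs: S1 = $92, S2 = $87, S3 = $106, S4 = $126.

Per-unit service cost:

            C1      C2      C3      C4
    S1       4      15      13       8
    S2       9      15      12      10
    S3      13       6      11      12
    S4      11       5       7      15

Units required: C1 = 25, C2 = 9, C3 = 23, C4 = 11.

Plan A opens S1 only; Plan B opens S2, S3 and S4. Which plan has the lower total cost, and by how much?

Plan A is cheaper by 146.

Plan A: {S1}: C1→S1 4·25=100, C2→S1 15·9=135, C3→S1 13·23=299, C4→S1 8·11=88. Service 622; fixed 92; total 714.
Plan B: {S2, S3, S4}: C1→S2 9·25=225, C2→S4 5·9=45, C3→S4 7·23=161, C4→S2 10·11=110. Service 541; fixed 319; total 860.
Difference: |714 − 860| = 146.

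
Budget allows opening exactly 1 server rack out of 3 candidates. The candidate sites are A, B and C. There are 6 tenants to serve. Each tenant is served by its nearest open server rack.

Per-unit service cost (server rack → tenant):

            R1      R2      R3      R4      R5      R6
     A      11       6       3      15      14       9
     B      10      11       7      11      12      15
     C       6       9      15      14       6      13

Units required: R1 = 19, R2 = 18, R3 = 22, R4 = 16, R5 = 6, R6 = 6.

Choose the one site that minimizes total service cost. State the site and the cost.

Choose A only; total service cost 761.

With exactly 1 open, each tenant uses its cheapest among the chosen.
{A}: R1→A 11·19=209, R2→A 6·18=108, R3→A 3·22=66, R4→A 15·16=240, R5→A 14·6=84, R6→A 9·6=54. Service cost 761.
{B}: service cost 880
{C}: service cost 944
Among all 3 size-1 choices, {A} is lowest.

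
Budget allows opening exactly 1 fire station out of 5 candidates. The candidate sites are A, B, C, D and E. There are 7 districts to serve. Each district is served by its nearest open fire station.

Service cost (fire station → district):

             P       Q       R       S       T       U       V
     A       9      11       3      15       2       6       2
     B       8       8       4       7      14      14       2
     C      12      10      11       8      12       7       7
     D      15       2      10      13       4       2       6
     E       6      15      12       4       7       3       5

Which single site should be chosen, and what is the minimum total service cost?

With exactly 1 open, each district uses its cheapest among the chosen.
{A}: P→A 9, Q→A 11, R→A 3, S→A 15, T→A 2, U→A 6, V→A 2. Service cost 48.
{D}: service cost 52
{E}: service cost 52
Among all 5 size-1 choices, {A} is lowest.

Choose A only; total service cost 48.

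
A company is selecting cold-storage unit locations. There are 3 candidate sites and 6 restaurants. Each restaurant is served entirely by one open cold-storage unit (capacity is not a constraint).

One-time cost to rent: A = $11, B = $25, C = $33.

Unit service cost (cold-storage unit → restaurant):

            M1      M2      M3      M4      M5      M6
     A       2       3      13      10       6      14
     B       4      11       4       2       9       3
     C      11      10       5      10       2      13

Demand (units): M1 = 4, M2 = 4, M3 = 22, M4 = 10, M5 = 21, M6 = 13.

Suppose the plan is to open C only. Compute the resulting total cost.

Total cost: 538

Each restaurant is assigned to its cheapest site among the open ones.
{C}: M1→C 11·4=44, M2→C 10·4=40, M3→C 5·22=110, M4→C 10·10=100, M5→C 2·21=42, M6→C 13·13=169. Service 505; fixed 33; total 538.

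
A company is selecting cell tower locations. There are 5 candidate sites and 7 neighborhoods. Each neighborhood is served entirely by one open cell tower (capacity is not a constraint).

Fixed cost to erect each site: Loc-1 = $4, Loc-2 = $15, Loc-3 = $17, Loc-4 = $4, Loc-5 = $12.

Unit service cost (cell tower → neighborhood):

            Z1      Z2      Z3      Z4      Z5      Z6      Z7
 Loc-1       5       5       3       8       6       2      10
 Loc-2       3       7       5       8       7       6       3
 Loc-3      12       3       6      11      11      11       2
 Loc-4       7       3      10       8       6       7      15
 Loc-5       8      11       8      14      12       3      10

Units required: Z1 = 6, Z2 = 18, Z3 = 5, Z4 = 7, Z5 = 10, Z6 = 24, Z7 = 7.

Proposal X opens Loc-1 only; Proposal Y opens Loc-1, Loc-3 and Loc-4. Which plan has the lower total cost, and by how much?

Proposal X: {Loc-1}: Z1→Loc-1 5·6=30, Z2→Loc-1 5·18=90, Z3→Loc-1 3·5=15, Z4→Loc-1 8·7=56, Z5→Loc-1 6·10=60, Z6→Loc-1 2·24=48, Z7→Loc-1 10·7=70. Service 369; fixed 4; total 373.
Proposal Y: {Loc-1, Loc-3, Loc-4}: Z1→Loc-1 5·6=30, Z2→Loc-3 3·18=54, Z3→Loc-1 3·5=15, Z4→Loc-1 8·7=56, Z5→Loc-1 6·10=60, Z6→Loc-1 2·24=48, Z7→Loc-3 2·7=14. Service 277; fixed 25; total 302.
Difference: |373 − 302| = 71.

Proposal Y is cheaper by 71.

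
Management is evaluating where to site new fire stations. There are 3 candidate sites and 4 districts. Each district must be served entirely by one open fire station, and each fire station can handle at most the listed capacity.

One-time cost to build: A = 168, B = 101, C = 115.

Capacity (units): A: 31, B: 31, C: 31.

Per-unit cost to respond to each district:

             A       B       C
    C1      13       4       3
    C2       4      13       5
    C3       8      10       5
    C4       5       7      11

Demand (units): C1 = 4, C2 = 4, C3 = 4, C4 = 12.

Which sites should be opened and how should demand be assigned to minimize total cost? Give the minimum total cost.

Open {B}: C1→B 4·4=16, C2→B 13·4=52, C3→B 10·4=40, C4→B 7·12=84.
Loads: B carries 24/31. Service 192; fixed 101; total 293.
Next best feasible plan costs 299.

Minimum total cost: 293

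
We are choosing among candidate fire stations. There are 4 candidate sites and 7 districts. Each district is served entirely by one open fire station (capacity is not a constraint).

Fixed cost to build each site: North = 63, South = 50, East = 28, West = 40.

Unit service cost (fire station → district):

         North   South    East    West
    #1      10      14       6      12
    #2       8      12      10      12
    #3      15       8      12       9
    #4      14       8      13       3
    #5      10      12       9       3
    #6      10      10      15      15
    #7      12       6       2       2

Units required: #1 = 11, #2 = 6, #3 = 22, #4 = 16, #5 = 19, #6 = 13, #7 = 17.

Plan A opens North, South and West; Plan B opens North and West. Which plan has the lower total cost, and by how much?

Plan B is cheaper by 28.

Plan A: {North, South, West}: #1→North 10·11=110, #2→North 8·6=48, #3→South 8·22=176, #4→West 3·16=48, #5→West 3·19=57, #6→North 10·13=130, #7→West 2·17=34. Service 603; fixed 153; total 756.
Plan B: {North, West}: #1→North 10·11=110, #2→North 8·6=48, #3→West 9·22=198, #4→West 3·16=48, #5→West 3·19=57, #6→North 10·13=130, #7→West 2·17=34. Service 625; fixed 103; total 728.
Difference: |756 − 728| = 28.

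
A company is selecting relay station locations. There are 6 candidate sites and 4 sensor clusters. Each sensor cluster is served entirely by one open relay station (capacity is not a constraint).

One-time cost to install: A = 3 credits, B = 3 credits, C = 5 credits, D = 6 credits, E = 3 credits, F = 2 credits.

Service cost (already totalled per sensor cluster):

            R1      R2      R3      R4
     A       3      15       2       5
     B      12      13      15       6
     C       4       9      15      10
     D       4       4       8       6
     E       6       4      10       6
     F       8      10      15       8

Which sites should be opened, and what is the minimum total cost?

For any fixed open set, each sensor cluster goes to its cheapest open site; total = fixed + service.
{A, E}: R1→A 3, R2→E 4, R3→A 2, R4→A 5. Service 14; fixed 6; total 20.
{A, E, F}: R1→A 3, R2→E 4, R3→A 2, R4→A 5. Service 14; fixed 8; total 22.
{A, B, E}: R1→A 3, R2→E 4, R3→A 2, R4→A 5. Service 14; fixed 9; total 23.
{A, B, C, D, E, F}: service 14 + fixed 22 = 36
No other subset beats 20.

Open A and E; minimum total cost 20.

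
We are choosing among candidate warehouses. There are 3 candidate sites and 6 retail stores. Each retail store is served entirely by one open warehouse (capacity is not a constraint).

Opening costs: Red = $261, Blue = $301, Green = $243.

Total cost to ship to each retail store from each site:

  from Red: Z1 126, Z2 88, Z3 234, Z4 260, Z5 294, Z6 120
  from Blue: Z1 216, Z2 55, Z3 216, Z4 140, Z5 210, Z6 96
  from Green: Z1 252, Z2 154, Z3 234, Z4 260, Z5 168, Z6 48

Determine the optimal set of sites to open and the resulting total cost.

For any fixed open set, each retail store goes to its cheapest open site; total = fixed + service.
{Blue}: Z1→Blue 216, Z2→Blue 55, Z3→Blue 216, Z4→Blue 140, Z5→Blue 210, Z6→Blue 96. Service 933; fixed 301; total 1234.
{Green}: Z1→Green 252, Z2→Green 154, Z3→Green 234, Z4→Green 260, Z5→Green 168, Z6→Green 48. Service 1116; fixed 243; total 1359.
{Red}: Z1→Red 126, Z2→Red 88, Z3→Red 234, Z4→Red 260, Z5→Red 294, Z6→Red 120. Service 1122; fixed 261; total 1383.
{Red, Blue, Green}: service 753 + fixed 805 = 1558
No other subset beats 1234.

Open Blue only; minimum total cost 1234.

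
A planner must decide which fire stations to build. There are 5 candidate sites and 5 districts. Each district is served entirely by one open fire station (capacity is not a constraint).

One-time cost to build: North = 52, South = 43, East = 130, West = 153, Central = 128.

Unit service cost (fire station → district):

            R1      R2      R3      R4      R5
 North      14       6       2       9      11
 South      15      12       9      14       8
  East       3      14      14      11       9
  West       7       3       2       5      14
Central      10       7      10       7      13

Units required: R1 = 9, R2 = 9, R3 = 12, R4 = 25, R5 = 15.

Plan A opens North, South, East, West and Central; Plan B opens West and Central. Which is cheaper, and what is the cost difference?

Plan A: {North, South, East, West, Central}: R1→East 3·9=27, R2→West 3·9=27, R3→North 2·12=24, R4→West 5·25=125, R5→South 8·15=120. Service 323; fixed 506; total 829.
Plan B: {West, Central}: R1→West 7·9=63, R2→West 3·9=27, R3→West 2·12=24, R4→West 5·25=125, R5→Central 13·15=195. Service 434; fixed 281; total 715.
Difference: |829 − 715| = 114.

Plan B is cheaper by 114.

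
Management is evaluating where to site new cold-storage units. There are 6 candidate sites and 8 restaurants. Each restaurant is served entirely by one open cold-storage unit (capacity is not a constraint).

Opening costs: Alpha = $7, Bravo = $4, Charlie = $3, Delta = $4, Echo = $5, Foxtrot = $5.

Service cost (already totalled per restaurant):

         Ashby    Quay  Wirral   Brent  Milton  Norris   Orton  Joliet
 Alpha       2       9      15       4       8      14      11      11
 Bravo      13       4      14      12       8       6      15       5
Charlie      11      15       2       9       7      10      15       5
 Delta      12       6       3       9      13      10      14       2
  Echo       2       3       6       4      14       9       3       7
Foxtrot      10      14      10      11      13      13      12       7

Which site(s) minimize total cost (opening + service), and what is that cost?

Open Charlie and Echo; minimum total cost 43.

For any fixed open set, each restaurant goes to its cheapest open site; total = fixed + service.
{Charlie, Echo}: Ashby→Echo 2, Quay→Echo 3, Wirral→Charlie 2, Brent→Echo 4, Milton→Charlie 7, Norris→Echo 9, Orton→Echo 3, Joliet→Charlie 5. Service 35; fixed 8; total 43.
{Bravo, Charlie, Echo}: Ashby→Echo 2, Quay→Echo 3, Wirral→Charlie 2, Brent→Echo 4, Milton→Charlie 7, Norris→Bravo 6, Orton→Echo 3, Joliet→Bravo 5. Service 32; fixed 12; total 44.
{Bravo, Delta, Echo}: service 31 + fixed 13 = 44
{Alpha, Bravo, Charlie, Delta, Echo, Foxtrot}: service 29 + fixed 28 = 57
No other subset beats 43.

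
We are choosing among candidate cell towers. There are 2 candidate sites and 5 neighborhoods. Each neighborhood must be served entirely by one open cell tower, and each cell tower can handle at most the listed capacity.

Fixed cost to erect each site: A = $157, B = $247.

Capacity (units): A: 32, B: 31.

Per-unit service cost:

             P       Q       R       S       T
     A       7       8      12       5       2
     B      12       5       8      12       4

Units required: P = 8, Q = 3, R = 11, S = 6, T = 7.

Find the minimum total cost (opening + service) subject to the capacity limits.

Open {A, B}: P→A 7·8=56, Q→B 5·3=15, R→B 8·11=88, S→A 5·6=30, T→A 2·7=14.
Loads: A carries 21/32, B carries 14/31. Service 203; fixed 404; total 607.
Next best feasible plan costs 616.

Minimum total cost: 607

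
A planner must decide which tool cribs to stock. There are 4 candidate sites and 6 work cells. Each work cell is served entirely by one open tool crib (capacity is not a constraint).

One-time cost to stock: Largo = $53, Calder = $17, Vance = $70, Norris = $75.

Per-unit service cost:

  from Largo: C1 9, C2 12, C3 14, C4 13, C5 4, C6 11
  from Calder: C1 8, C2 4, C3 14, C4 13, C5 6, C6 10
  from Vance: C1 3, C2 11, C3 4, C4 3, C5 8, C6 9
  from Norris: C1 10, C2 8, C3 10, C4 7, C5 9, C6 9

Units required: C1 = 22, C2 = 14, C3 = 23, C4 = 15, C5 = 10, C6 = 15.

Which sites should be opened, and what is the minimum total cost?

Open Calder and Vance; minimum total cost 541.

For any fixed open set, each work cell goes to its cheapest open site; total = fixed + service.
{Calder, Vance}: C1→Vance 3·22=66, C2→Calder 4·14=56, C3→Vance 4·23=92, C4→Vance 3·15=45, C5→Calder 6·10=60, C6→Vance 9·15=135. Service 454; fixed 87; total 541.
{Largo, Calder, Vance}: C1→Vance 3·22=66, C2→Calder 4·14=56, C3→Vance 4·23=92, C4→Vance 3·15=45, C5→Largo 4·10=40, C6→Vance 9·15=135. Service 434; fixed 140; total 574.
{Calder, Vance, Norris}: C1→Vance 3·22=66, C2→Calder 4·14=56, C3→Vance 4·23=92, C4→Vance 3·15=45, C5→Calder 6·10=60, C6→Vance 9·15=135. Service 454; fixed 162; total 616.
{Largo, Calder, Vance, Norris}: C1→Vance 3·22=66, C2→Calder 4·14=56, C3→Vance 4·23=92, C4→Vance 3·15=45, C5→Largo 4·10=40, C6→Vance 9·15=135. Service 434; fixed 215; total 649.
No other subset beats 541.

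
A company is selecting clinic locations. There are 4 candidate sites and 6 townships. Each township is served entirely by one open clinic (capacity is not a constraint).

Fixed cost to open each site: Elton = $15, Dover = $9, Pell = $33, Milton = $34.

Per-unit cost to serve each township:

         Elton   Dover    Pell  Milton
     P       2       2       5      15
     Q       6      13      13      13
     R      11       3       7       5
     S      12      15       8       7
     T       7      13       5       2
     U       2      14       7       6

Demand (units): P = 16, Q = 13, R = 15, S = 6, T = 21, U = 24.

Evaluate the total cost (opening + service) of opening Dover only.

Total cost: 954

Each township is assigned to its cheapest site among the open ones.
{Dover}: P→Dover 2·16=32, Q→Dover 13·13=169, R→Dover 3·15=45, S→Dover 15·6=90, T→Dover 13·21=273, U→Dover 14·24=336. Service 945; fixed 9; total 954.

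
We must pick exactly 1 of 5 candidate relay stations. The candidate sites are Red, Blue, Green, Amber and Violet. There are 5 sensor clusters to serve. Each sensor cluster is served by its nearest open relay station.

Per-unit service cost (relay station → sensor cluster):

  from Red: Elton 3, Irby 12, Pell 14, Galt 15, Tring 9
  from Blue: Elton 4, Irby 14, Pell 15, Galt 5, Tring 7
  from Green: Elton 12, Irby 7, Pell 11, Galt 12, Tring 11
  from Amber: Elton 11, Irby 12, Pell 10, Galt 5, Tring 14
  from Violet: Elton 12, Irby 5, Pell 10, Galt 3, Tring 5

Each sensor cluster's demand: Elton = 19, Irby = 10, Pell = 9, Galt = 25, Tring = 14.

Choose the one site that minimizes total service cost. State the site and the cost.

With exactly 1 open, each sensor cluster uses its cheapest among the chosen.
{Violet}: Elton→Violet 12·19=228, Irby→Violet 5·10=50, Pell→Violet 10·9=90, Galt→Violet 3·25=75, Tring→Violet 5·14=70. Service cost 513.
{Blue}: service cost 574
{Amber}: service cost 740
Among all 5 size-1 choices, {Violet} is lowest.

Choose Violet only; total service cost 513.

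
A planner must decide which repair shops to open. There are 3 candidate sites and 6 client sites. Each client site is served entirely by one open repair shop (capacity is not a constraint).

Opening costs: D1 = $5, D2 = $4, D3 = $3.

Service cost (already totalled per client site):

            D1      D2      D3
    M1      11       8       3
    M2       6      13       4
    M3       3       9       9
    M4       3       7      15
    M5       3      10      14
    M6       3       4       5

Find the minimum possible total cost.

Minimum total cost: 27

For any fixed open set, each client site goes to its cheapest open site; total = fixed + service.
{D1, D3}: M1→D3 3, M2→D3 4, M3→D1 3, M4→D1 3, M5→D1 3, M6→D1 3. Service 19; fixed 8; total 27.
{D1, D2, D3}: service 19 + fixed 12 = 31
{D1}: M1→D1 11, M2→D1 6, M3→D1 3, M4→D1 3, M5→D1 3, M6→D1 3. Service 29; fixed 5; total 34.
{D3}: service 50 + fixed 3 = 53
(All 7 nonempty subsets were checked; D1 and D3 is lowest.)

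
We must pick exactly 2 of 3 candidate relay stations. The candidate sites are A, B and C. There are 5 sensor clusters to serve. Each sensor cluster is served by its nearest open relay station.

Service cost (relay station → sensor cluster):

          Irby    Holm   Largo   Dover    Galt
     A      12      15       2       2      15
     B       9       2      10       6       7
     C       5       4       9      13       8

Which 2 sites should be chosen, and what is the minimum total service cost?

Choose A and C; total service cost 21.

With exactly 2 open, each sensor cluster uses its cheapest among the chosen.
{A, C}: Irby→C 5, Holm→C 4, Largo→A 2, Dover→A 2, Galt→C 8. Service cost 21.
{A, B}: service cost 22
{B, C}: service cost 29
Among all 3 size-2 choices, {A, C} is lowest.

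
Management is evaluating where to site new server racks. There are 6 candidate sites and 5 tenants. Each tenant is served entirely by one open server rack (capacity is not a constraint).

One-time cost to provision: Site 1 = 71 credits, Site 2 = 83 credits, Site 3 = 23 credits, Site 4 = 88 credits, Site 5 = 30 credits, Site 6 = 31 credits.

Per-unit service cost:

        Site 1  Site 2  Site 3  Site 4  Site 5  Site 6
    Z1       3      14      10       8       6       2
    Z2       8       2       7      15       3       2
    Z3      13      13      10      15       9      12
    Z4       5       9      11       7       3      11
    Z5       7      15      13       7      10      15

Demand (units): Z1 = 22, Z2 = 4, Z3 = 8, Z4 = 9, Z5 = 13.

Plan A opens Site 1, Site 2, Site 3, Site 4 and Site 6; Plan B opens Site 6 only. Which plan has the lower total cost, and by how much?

Plan B is cheaper by 91.

Plan A: {Site 1, Site 2, Site 3, Site 4, Site 6}: Z1→Site 6 2·22=44, Z2→Site 2 2·4=8, Z3→Site 3 10·8=80, Z4→Site 1 5·9=45, Z5→Site 1 7·13=91. Service 268; fixed 296; total 564.
Plan B: {Site 6}: Z1→Site 6 2·22=44, Z2→Site 6 2·4=8, Z3→Site 6 12·8=96, Z4→Site 6 11·9=99, Z5→Site 6 15·13=195. Service 442; fixed 31; total 473.
Difference: |564 − 473| = 91.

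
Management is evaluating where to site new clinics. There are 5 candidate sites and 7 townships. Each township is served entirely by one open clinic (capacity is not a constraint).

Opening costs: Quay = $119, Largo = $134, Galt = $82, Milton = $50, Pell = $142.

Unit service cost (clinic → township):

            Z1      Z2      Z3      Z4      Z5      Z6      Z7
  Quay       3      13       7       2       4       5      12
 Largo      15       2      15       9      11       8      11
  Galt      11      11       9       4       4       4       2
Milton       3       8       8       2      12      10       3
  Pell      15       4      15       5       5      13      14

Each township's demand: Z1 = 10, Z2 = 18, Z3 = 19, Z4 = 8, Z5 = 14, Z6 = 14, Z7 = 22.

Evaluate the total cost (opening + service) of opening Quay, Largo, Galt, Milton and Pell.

Each township is assigned to its cheapest site among the open ones.
{Quay, Largo, Galt, Milton, Pell}: Z1→Quay 3·10=30, Z2→Largo 2·18=36, Z3→Quay 7·19=133, Z4→Quay 2·8=16, Z5→Quay 4·14=56, Z6→Galt 4·14=56, Z7→Galt 2·22=44. Service 371; fixed 527; total 898.

Total cost: 898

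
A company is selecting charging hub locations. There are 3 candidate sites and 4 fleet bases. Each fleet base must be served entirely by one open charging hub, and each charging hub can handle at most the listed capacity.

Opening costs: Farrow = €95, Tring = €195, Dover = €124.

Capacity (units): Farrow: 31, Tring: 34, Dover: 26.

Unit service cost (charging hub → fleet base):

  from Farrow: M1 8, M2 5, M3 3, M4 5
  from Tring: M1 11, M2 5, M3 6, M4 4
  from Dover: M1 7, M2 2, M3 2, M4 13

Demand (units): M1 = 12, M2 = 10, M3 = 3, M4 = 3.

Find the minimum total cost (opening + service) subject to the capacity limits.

Minimum total cost: 265

Open {Farrow}: M1→Farrow 8·12=96, M2→Farrow 5·10=50, M3→Farrow 3·3=9, M4→Farrow 5·3=15.
Loads: Farrow carries 28/31. Service 170; fixed 95; total 265.
Next best feasible plan costs 344.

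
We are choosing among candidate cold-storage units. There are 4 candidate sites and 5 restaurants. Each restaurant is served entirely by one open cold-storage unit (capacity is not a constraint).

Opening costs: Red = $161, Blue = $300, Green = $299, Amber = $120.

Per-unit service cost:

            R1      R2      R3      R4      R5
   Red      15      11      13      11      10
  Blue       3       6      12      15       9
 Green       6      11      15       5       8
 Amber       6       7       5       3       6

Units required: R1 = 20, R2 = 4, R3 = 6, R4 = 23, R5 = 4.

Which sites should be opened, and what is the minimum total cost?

Open Amber only; minimum total cost 391.

For any fixed open set, each restaurant goes to its cheapest open site; total = fixed + service.
{Amber}: R1→Amber 6·20=120, R2→Amber 7·4=28, R3→Amber 5·6=30, R4→Amber 3·23=69, R5→Amber 6·4=24. Service 271; fixed 120; total 391.
{Red, Amber}: R1→Amber 6·20=120, R2→Amber 7·4=28, R3→Amber 5·6=30, R4→Amber 3·23=69, R5→Amber 6·4=24. Service 271; fixed 281; total 552.
{Blue, Amber}: R1→Blue 3·20=60, R2→Blue 6·4=24, R3→Amber 5·6=30, R4→Amber 3·23=69, R5→Amber 6·4=24. Service 207; fixed 420; total 627.
{Red, Blue, Green, Amber}: service 207 + fixed 880 = 1087
No other subset beats 391.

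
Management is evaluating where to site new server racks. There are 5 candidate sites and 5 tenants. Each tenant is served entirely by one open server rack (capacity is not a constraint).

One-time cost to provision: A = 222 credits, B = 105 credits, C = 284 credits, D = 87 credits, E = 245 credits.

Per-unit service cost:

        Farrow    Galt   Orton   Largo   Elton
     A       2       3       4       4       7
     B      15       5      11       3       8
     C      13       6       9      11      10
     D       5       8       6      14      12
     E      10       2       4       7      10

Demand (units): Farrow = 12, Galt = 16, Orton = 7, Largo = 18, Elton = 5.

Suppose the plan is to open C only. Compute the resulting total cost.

Each tenant is assigned to its cheapest site among the open ones.
{C}: Farrow→C 13·12=156, Galt→C 6·16=96, Orton→C 9·7=63, Largo→C 11·18=198, Elton→C 10·5=50. Service 563; fixed 284; total 847.

Total cost: 847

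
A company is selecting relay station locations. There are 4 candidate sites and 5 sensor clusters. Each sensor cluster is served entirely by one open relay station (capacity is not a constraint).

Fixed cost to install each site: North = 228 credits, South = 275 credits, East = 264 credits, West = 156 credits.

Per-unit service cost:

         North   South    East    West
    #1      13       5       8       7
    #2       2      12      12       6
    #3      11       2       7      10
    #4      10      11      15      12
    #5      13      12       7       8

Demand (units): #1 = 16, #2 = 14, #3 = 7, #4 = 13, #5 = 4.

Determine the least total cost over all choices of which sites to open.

For any fixed open set, each sensor cluster goes to its cheapest open site; total = fixed + service.
{West}: #1→West 7·16=112, #2→West 6·14=84, #3→West 10·7=70, #4→West 12·13=156, #5→West 8·4=32. Service 454; fixed 156; total 610.
{North}: #1→North 13·16=208, #2→North 2·14=28, #3→North 11·7=77, #4→North 10·13=130, #5→North 13·4=52. Service 495; fixed 228; total 723.
{South}: service 453 + fixed 275 = 728
{North, South, East, West}: service 280 + fixed 923 = 1203
No other subset beats 610.

Minimum total cost: 610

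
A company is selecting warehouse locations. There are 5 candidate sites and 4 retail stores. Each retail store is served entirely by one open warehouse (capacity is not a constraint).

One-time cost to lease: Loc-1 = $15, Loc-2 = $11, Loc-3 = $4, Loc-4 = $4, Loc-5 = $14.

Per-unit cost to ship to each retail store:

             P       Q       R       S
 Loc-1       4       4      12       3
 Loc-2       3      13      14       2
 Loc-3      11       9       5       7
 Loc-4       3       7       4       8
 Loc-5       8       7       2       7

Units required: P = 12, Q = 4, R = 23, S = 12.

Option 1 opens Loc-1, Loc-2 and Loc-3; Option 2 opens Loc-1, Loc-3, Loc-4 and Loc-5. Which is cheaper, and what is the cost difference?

Option 2 is cheaper by 50.

Option 1: {Loc-1, Loc-2, Loc-3}: P→Loc-2 3·12=36, Q→Loc-1 4·4=16, R→Loc-3 5·23=115, S→Loc-2 2·12=24. Service 191; fixed 30; total 221.
Option 2: {Loc-1, Loc-3, Loc-4, Loc-5}: P→Loc-4 3·12=36, Q→Loc-1 4·4=16, R→Loc-5 2·23=46, S→Loc-1 3·12=36. Service 134; fixed 37; total 171.
Difference: |221 − 171| = 50.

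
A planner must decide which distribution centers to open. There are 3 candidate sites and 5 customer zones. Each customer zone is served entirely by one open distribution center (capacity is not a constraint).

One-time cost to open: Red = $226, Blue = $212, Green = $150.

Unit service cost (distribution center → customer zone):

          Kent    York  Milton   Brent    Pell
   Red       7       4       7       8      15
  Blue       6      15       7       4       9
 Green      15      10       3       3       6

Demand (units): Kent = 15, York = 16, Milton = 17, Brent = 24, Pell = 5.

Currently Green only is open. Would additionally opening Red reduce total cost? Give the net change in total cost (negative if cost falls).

Current service cost with {Green}: 538.
Adding Red: each customer zone re-picks its cheapest; new service cost 322, saving 216.
Extra fixed cost: 226. Net change = 226 − 216 = 10.
(Totals: 688 → 698.)

No — net change +10 (cost rises by 10).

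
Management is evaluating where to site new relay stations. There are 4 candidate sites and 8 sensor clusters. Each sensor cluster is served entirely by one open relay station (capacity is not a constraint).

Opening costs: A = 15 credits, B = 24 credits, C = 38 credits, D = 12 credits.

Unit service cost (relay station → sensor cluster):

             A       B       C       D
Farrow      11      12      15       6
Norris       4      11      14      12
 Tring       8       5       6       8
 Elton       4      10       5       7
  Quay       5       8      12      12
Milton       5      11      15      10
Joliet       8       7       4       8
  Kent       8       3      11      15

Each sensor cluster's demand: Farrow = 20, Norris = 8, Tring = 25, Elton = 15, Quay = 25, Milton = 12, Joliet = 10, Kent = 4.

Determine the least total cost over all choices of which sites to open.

For any fixed open set, each sensor cluster goes to its cheapest open site; total = fixed + service.
{A, B, D}: Farrow→D 6·20=120, Norris→A 4·8=32, Tring→B 5·25=125, Elton→A 4·15=60, Quay→A 5·25=125, Milton→A 5·12=60, Joliet→B 7·10=70, Kent→B 3·4=12. Service 604; fixed 51; total 655.
{A, B, C, D}: service 574 + fixed 89 = 663
{A, C, D}: Farrow→D 6·20=120, Norris→A 4·8=32, Tring→C 6·25=150, Elton→A 4·15=60, Quay→A 5·25=125, Milton→A 5·12=60, Joliet→C 4·10=40, Kent→A 8·4=32. Service 619; fixed 65; total 684.
{D}: Farrow→D 6·20=120, Norris→D 12·8=96, Tring→D 8·25=200, Elton→D 7·15=105, Quay→D 12·25=300, Milton→D 10·12=120, Joliet→D 8·10=80, Kent→D 15·4=60. Service 1081; fixed 12; total 1093.
No other subset beats 655.

Minimum total cost: 655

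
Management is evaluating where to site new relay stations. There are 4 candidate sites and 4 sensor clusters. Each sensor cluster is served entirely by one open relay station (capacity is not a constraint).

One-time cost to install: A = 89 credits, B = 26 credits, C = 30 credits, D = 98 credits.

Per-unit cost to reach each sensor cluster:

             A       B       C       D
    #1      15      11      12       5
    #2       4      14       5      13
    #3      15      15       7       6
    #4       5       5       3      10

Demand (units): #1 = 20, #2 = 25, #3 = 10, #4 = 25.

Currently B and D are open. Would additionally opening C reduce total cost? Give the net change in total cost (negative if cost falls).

Yes — net change −220 (cost falls by 220).

Current service cost with {B, D}: 610.
Adding C: each sensor cluster re-picks its cheapest; new service cost 360, saving 250.
Extra fixed cost: 30. Net change = 30 − 250 = -220.
(Totals: 734 → 514.)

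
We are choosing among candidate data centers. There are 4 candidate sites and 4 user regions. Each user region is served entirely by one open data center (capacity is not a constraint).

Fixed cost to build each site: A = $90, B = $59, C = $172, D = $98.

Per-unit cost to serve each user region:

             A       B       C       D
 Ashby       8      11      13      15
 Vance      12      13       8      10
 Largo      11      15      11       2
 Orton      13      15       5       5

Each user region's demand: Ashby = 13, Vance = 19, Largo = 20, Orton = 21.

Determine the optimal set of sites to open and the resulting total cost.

For any fixed open set, each user region goes to its cheapest open site; total = fixed + service.
{A, D}: Ashby→A 8·13=104, Vance→D 10·19=190, Largo→D 2·20=40, Orton→D 5·21=105. Service 439; fixed 188; total 627.
{D}: Ashby→D 15·13=195, Vance→D 10·19=190, Largo→D 2·20=40, Orton→D 5·21=105. Service 530; fixed 98; total 628.
{B, D}: Ashby→B 11·13=143, Vance→D 10·19=190, Largo→D 2·20=40, Orton→D 5·21=105. Service 478; fixed 157; total 635.
{A, B, C, D}: service 401 + fixed 419 = 820
(All 15 nonempty subsets were checked; A and D is lowest.)

Open A and D; minimum total cost 627.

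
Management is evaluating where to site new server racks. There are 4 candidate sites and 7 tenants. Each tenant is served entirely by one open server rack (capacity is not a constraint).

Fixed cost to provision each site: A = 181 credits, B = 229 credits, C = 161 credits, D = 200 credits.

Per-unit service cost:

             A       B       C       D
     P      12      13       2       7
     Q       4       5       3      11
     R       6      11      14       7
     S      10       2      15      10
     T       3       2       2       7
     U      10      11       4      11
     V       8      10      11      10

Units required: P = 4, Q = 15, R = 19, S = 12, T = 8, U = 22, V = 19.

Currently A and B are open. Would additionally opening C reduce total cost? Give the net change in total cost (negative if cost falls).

Current service cost with {A, B}: 634.
Adding C: each tenant re-picks its cheapest; new service cost 447, saving 187.
Extra fixed cost: 161. Net change = 161 − 187 = -26.
(Totals: 1044 → 1018.)

Yes — net change −26 (cost falls by 26).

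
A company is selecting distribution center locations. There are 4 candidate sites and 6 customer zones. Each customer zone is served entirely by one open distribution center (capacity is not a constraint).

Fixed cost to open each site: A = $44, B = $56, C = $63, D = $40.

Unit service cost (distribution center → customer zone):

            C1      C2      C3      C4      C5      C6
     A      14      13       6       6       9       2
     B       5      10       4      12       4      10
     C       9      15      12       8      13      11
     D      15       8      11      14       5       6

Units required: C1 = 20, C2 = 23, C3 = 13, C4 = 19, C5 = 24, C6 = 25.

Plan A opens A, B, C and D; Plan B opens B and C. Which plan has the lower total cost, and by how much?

Plan A is cheaper by 200.

Plan A: {A, B, C, D}: C1→B 5·20=100, C2→D 8·23=184, C3→B 4·13=52, C4→A 6·19=114, C5→B 4·24=96, C6→A 2·25=50. Service 596; fixed 203; total 799.
Plan B: {B, C}: C1→B 5·20=100, C2→B 10·23=230, C3→B 4·13=52, C4→C 8·19=152, C5→B 4·24=96, C6→B 10·25=250. Service 880; fixed 119; total 999.
Difference: |799 − 999| = 200.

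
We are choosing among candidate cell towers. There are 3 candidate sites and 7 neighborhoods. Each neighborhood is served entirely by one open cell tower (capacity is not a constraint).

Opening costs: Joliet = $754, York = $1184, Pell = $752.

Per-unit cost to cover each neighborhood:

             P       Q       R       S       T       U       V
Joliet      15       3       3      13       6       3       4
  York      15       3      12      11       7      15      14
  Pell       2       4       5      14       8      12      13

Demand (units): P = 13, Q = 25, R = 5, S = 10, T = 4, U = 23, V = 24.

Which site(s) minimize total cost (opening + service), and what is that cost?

Open Joliet only; minimum total cost 1358.

For any fixed open set, each neighborhood goes to its cheapest open site; total = fixed + service.
{Joliet}: P→Joliet 15·13=195, Q→Joliet 3·25=75, R→Joliet 3·5=15, S→Joliet 13·10=130, T→Joliet 6·4=24, U→Joliet 3·23=69, V→Joliet 4·24=96. Service 604; fixed 754; total 1358.
{Pell}: P→Pell 2·13=26, Q→Pell 4·25=100, R→Pell 5·5=25, S→Pell 14·10=140, T→Pell 8·4=32, U→Pell 12·23=276, V→Pell 13·24=312. Service 911; fixed 752; total 1663.
{Joliet, Pell}: service 435 + fixed 1506 = 1941
{Joliet, York, Pell}: service 415 + fixed 2690 = 3105
No other subset beats 1358.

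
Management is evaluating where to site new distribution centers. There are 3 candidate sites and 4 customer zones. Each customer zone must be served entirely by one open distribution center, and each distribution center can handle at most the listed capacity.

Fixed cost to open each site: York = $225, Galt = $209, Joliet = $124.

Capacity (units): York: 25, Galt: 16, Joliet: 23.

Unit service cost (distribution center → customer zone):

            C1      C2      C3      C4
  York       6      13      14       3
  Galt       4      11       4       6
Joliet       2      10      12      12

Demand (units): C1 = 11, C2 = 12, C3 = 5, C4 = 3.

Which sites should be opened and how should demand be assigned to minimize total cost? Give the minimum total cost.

Minimum total cost: 513

Open {Galt, Joliet}: C1→Joliet 2·11=22, C2→Joliet 10·12=120, C3→Galt 4·5=20, C4→Galt 6·3=18.
Loads: Galt carries 8/16, Joliet carries 23/23. Service 180; fixed 333; total 513.
Next best feasible plan costs 553.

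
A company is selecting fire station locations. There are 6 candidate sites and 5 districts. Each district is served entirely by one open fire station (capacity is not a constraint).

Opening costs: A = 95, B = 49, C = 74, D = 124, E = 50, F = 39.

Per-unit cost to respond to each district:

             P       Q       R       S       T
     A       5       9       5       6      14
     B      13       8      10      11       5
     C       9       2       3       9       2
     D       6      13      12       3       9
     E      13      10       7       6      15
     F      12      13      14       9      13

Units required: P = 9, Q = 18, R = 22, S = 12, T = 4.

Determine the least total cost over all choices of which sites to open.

Minimum total cost: 373

For any fixed open set, each district goes to its cheapest open site; total = fixed + service.
{C}: P→C 9·9=81, Q→C 2·18=36, R→C 3·22=66, S→C 9·12=108, T→C 2·4=8. Service 299; fixed 74; total 373.
{C, E}: service 263 + fixed 124 = 387
{A, C}: P→A 5·9=45, Q→C 2·18=36, R→C 3·22=66, S→A 6·12=72, T→C 2·4=8. Service 227; fixed 169; total 396.
{A, B, C, D, E, F}: service 191 + fixed 431 = 622
No other subset beats 373.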